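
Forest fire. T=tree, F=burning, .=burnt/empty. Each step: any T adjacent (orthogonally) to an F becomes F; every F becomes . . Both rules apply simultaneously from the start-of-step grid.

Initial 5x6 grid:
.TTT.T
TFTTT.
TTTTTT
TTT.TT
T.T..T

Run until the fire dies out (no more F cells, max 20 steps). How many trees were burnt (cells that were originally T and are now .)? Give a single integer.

Step 1: +4 fires, +1 burnt (F count now 4)
Step 2: +5 fires, +4 burnt (F count now 5)
Step 3: +5 fires, +5 burnt (F count now 5)
Step 4: +3 fires, +5 burnt (F count now 3)
Step 5: +2 fires, +3 burnt (F count now 2)
Step 6: +1 fires, +2 burnt (F count now 1)
Step 7: +1 fires, +1 burnt (F count now 1)
Step 8: +0 fires, +1 burnt (F count now 0)
Fire out after step 8
Initially T: 22, now '.': 29
Total burnt (originally-T cells now '.'): 21

Answer: 21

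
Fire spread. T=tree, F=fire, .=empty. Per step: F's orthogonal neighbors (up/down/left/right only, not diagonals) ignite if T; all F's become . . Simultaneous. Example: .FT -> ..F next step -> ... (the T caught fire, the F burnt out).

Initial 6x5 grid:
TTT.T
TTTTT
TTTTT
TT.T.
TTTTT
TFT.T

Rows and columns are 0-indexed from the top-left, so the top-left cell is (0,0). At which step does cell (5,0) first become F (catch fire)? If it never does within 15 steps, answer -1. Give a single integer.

Step 1: cell (5,0)='F' (+3 fires, +1 burnt)
  -> target ignites at step 1
Step 2: cell (5,0)='.' (+3 fires, +3 burnt)
Step 3: cell (5,0)='.' (+3 fires, +3 burnt)
Step 4: cell (5,0)='.' (+5 fires, +3 burnt)
Step 5: cell (5,0)='.' (+5 fires, +5 burnt)
Step 6: cell (5,0)='.' (+4 fires, +5 burnt)
Step 7: cell (5,0)='.' (+1 fires, +4 burnt)
Step 8: cell (5,0)='.' (+1 fires, +1 burnt)
Step 9: cell (5,0)='.' (+0 fires, +1 burnt)
  fire out at step 9

1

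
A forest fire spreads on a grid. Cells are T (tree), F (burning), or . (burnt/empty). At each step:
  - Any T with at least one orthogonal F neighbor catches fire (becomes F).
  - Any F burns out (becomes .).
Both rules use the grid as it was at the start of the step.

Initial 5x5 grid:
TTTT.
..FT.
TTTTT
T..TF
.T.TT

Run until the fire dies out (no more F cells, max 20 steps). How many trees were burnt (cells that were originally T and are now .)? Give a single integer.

Answer: 14

Derivation:
Step 1: +6 fires, +2 burnt (F count now 6)
Step 2: +5 fires, +6 burnt (F count now 5)
Step 3: +2 fires, +5 burnt (F count now 2)
Step 4: +1 fires, +2 burnt (F count now 1)
Step 5: +0 fires, +1 burnt (F count now 0)
Fire out after step 5
Initially T: 15, now '.': 24
Total burnt (originally-T cells now '.'): 14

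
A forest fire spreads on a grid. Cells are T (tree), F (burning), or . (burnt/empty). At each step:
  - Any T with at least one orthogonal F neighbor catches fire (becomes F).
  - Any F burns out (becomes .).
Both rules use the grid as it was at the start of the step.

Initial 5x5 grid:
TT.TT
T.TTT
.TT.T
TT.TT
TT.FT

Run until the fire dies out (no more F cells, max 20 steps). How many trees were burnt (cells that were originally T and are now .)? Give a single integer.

Step 1: +2 fires, +1 burnt (F count now 2)
Step 2: +1 fires, +2 burnt (F count now 1)
Step 3: +1 fires, +1 burnt (F count now 1)
Step 4: +1 fires, +1 burnt (F count now 1)
Step 5: +2 fires, +1 burnt (F count now 2)
Step 6: +2 fires, +2 burnt (F count now 2)
Step 7: +1 fires, +2 burnt (F count now 1)
Step 8: +1 fires, +1 burnt (F count now 1)
Step 9: +1 fires, +1 burnt (F count now 1)
Step 10: +2 fires, +1 burnt (F count now 2)
Step 11: +1 fires, +2 burnt (F count now 1)
Step 12: +0 fires, +1 burnt (F count now 0)
Fire out after step 12
Initially T: 18, now '.': 22
Total burnt (originally-T cells now '.'): 15

Answer: 15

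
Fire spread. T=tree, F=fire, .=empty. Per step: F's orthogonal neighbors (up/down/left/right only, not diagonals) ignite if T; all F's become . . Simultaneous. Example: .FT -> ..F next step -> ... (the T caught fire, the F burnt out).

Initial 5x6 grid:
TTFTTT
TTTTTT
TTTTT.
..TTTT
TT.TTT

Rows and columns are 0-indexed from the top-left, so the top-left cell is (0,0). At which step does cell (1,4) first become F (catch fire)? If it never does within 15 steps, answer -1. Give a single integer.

Step 1: cell (1,4)='T' (+3 fires, +1 burnt)
Step 2: cell (1,4)='T' (+5 fires, +3 burnt)
Step 3: cell (1,4)='F' (+6 fires, +5 burnt)
  -> target ignites at step 3
Step 4: cell (1,4)='.' (+4 fires, +6 burnt)
Step 5: cell (1,4)='.' (+2 fires, +4 burnt)
Step 6: cell (1,4)='.' (+2 fires, +2 burnt)
Step 7: cell (1,4)='.' (+1 fires, +2 burnt)
Step 8: cell (1,4)='.' (+0 fires, +1 burnt)
  fire out at step 8

3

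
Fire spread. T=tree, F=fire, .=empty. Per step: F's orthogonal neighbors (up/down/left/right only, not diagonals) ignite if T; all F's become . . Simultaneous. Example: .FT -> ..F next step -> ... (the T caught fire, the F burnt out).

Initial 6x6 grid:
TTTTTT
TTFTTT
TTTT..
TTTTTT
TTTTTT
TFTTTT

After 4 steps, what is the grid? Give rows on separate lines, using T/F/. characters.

Step 1: 7 trees catch fire, 2 burn out
  TTFTTT
  TF.FTT
  TTFT..
  TTTTTT
  TFTTTT
  F.FTTT
Step 2: 11 trees catch fire, 7 burn out
  TF.FTT
  F...FT
  TF.F..
  TFFTTT
  F.FTTT
  ...FTT
Step 3: 8 trees catch fire, 11 burn out
  F...FT
  .....F
  F.....
  F..FTT
  ...FTT
  ....FT
Step 4: 4 trees catch fire, 8 burn out
  .....F
  ......
  ......
  ....FT
  ....FT
  .....F

.....F
......
......
....FT
....FT
.....F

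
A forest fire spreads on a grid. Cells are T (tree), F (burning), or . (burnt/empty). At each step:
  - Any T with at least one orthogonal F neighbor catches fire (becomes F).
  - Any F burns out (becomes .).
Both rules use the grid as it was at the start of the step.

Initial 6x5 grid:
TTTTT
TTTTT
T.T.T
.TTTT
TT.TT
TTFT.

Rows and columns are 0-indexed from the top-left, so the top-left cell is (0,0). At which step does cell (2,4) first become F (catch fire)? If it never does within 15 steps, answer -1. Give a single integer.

Step 1: cell (2,4)='T' (+2 fires, +1 burnt)
Step 2: cell (2,4)='T' (+3 fires, +2 burnt)
Step 3: cell (2,4)='T' (+4 fires, +3 burnt)
Step 4: cell (2,4)='T' (+2 fires, +4 burnt)
Step 5: cell (2,4)='F' (+2 fires, +2 burnt)
  -> target ignites at step 5
Step 6: cell (2,4)='.' (+2 fires, +2 burnt)
Step 7: cell (2,4)='.' (+4 fires, +2 burnt)
Step 8: cell (2,4)='.' (+3 fires, +4 burnt)
Step 9: cell (2,4)='.' (+2 fires, +3 burnt)
Step 10: cell (2,4)='.' (+0 fires, +2 burnt)
  fire out at step 10

5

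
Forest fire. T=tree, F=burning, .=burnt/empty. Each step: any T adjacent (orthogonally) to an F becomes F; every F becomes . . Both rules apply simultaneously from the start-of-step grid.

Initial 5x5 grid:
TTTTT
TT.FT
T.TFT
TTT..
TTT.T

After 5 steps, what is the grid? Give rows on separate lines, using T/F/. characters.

Step 1: 4 trees catch fire, 2 burn out
  TTTFT
  TT..F
  T.F.F
  TTT..
  TTT.T
Step 2: 3 trees catch fire, 4 burn out
  TTF.F
  TT...
  T....
  TTF..
  TTT.T
Step 3: 3 trees catch fire, 3 burn out
  TF...
  TT...
  T....
  TF...
  TTF.T
Step 4: 4 trees catch fire, 3 burn out
  F....
  TF...
  T....
  F....
  TF..T
Step 5: 3 trees catch fire, 4 burn out
  .....
  F....
  F....
  .....
  F...T

.....
F....
F....
.....
F...T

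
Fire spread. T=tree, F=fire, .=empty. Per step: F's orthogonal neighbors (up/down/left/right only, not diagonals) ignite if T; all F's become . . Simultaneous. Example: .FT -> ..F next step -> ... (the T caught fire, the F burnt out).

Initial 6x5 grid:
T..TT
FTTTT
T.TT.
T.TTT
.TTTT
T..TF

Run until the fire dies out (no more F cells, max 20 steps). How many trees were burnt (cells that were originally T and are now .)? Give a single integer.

Step 1: +5 fires, +2 burnt (F count now 5)
Step 2: +4 fires, +5 burnt (F count now 4)
Step 3: +4 fires, +4 burnt (F count now 4)
Step 4: +5 fires, +4 burnt (F count now 5)
Step 5: +1 fires, +5 burnt (F count now 1)
Step 6: +0 fires, +1 burnt (F count now 0)
Fire out after step 6
Initially T: 20, now '.': 29
Total burnt (originally-T cells now '.'): 19

Answer: 19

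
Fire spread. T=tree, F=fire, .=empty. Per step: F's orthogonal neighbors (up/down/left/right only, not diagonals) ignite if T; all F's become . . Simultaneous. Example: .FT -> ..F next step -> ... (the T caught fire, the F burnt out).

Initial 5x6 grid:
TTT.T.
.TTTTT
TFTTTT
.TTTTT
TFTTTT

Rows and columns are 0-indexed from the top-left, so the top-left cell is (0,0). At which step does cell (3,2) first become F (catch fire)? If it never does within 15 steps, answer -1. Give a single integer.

Step 1: cell (3,2)='T' (+6 fires, +2 burnt)
Step 2: cell (3,2)='F' (+5 fires, +6 burnt)
  -> target ignites at step 2
Step 3: cell (3,2)='.' (+6 fires, +5 burnt)
Step 4: cell (3,2)='.' (+4 fires, +6 burnt)
Step 5: cell (3,2)='.' (+3 fires, +4 burnt)
Step 6: cell (3,2)='.' (+0 fires, +3 burnt)
  fire out at step 6

2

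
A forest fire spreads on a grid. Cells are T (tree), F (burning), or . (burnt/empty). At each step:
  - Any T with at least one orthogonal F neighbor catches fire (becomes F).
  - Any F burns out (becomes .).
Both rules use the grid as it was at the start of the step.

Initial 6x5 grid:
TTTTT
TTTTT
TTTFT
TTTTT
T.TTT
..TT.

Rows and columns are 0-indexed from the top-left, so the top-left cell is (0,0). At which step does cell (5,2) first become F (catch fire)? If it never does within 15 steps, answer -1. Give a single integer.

Step 1: cell (5,2)='T' (+4 fires, +1 burnt)
Step 2: cell (5,2)='T' (+7 fires, +4 burnt)
Step 3: cell (5,2)='T' (+8 fires, +7 burnt)
Step 4: cell (5,2)='F' (+4 fires, +8 burnt)
  -> target ignites at step 4
Step 5: cell (5,2)='.' (+2 fires, +4 burnt)
Step 6: cell (5,2)='.' (+0 fires, +2 burnt)
  fire out at step 6

4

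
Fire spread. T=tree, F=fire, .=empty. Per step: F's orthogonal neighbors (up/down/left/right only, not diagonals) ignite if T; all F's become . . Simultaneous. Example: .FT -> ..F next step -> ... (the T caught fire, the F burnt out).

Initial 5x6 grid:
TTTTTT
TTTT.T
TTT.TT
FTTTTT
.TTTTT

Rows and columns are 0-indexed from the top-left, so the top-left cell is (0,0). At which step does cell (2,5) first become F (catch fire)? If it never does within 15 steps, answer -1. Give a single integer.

Step 1: cell (2,5)='T' (+2 fires, +1 burnt)
Step 2: cell (2,5)='T' (+4 fires, +2 burnt)
Step 3: cell (2,5)='T' (+5 fires, +4 burnt)
Step 4: cell (2,5)='T' (+4 fires, +5 burnt)
Step 5: cell (2,5)='T' (+5 fires, +4 burnt)
Step 6: cell (2,5)='F' (+3 fires, +5 burnt)
  -> target ignites at step 6
Step 7: cell (2,5)='.' (+2 fires, +3 burnt)
Step 8: cell (2,5)='.' (+1 fires, +2 burnt)
Step 9: cell (2,5)='.' (+0 fires, +1 burnt)
  fire out at step 9

6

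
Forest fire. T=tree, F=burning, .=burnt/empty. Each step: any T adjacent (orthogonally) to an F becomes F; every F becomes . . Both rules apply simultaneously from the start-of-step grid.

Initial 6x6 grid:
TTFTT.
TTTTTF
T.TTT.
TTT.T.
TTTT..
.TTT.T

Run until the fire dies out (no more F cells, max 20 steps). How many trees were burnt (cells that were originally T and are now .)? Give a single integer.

Step 1: +4 fires, +2 burnt (F count now 4)
Step 2: +6 fires, +4 burnt (F count now 6)
Step 3: +4 fires, +6 burnt (F count now 4)
Step 4: +3 fires, +4 burnt (F count now 3)
Step 5: +4 fires, +3 burnt (F count now 4)
Step 6: +3 fires, +4 burnt (F count now 3)
Step 7: +0 fires, +3 burnt (F count now 0)
Fire out after step 7
Initially T: 25, now '.': 35
Total burnt (originally-T cells now '.'): 24

Answer: 24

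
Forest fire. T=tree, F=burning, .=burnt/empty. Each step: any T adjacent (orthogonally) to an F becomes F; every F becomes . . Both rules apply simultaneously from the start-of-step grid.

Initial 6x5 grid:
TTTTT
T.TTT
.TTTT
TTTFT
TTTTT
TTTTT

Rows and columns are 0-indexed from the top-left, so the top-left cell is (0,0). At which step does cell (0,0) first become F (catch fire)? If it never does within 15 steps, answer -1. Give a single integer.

Step 1: cell (0,0)='T' (+4 fires, +1 burnt)
Step 2: cell (0,0)='T' (+7 fires, +4 burnt)
Step 3: cell (0,0)='T' (+8 fires, +7 burnt)
Step 4: cell (0,0)='T' (+4 fires, +8 burnt)
Step 5: cell (0,0)='T' (+2 fires, +4 burnt)
Step 6: cell (0,0)='F' (+1 fires, +2 burnt)
  -> target ignites at step 6
Step 7: cell (0,0)='.' (+1 fires, +1 burnt)
Step 8: cell (0,0)='.' (+0 fires, +1 burnt)
  fire out at step 8

6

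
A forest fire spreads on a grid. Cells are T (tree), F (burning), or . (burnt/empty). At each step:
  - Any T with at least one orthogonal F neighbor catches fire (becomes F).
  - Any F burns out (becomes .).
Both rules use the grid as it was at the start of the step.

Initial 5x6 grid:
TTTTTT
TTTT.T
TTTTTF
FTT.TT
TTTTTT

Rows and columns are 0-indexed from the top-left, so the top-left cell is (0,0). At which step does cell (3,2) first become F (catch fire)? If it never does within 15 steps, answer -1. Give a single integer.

Step 1: cell (3,2)='T' (+6 fires, +2 burnt)
Step 2: cell (3,2)='F' (+8 fires, +6 burnt)
  -> target ignites at step 2
Step 3: cell (3,2)='.' (+7 fires, +8 burnt)
Step 4: cell (3,2)='.' (+4 fires, +7 burnt)
Step 5: cell (3,2)='.' (+1 fires, +4 burnt)
Step 6: cell (3,2)='.' (+0 fires, +1 burnt)
  fire out at step 6

2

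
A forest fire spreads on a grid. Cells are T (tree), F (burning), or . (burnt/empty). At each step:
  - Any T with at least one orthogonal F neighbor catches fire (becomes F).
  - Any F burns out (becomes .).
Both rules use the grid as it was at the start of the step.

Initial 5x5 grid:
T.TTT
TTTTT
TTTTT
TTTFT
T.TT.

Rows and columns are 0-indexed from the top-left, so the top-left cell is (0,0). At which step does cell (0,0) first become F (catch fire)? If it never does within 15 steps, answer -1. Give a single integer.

Step 1: cell (0,0)='T' (+4 fires, +1 burnt)
Step 2: cell (0,0)='T' (+5 fires, +4 burnt)
Step 3: cell (0,0)='T' (+5 fires, +5 burnt)
Step 4: cell (0,0)='T' (+5 fires, +5 burnt)
Step 5: cell (0,0)='T' (+1 fires, +5 burnt)
Step 6: cell (0,0)='F' (+1 fires, +1 burnt)
  -> target ignites at step 6
Step 7: cell (0,0)='.' (+0 fires, +1 burnt)
  fire out at step 7

6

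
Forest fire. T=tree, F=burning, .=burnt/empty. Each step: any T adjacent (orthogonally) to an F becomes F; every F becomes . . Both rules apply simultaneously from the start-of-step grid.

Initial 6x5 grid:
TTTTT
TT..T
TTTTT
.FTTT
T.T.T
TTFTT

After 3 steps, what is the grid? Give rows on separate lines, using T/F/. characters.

Step 1: 5 trees catch fire, 2 burn out
  TTTTT
  TT..T
  TFTTT
  ..FTT
  T.F.T
  TF.FT
Step 2: 6 trees catch fire, 5 burn out
  TTTTT
  TF..T
  F.FTT
  ...FT
  T...T
  F...F
Step 3: 6 trees catch fire, 6 burn out
  TFTTT
  F...T
  ...FT
  ....F
  F...F
  .....

TFTTT
F...T
...FT
....F
F...F
.....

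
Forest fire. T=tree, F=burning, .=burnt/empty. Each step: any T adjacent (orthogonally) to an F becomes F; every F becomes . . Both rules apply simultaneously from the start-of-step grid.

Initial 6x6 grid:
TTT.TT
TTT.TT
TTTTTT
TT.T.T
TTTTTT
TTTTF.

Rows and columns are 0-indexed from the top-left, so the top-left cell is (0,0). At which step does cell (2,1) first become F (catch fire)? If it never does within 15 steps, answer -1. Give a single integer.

Step 1: cell (2,1)='T' (+2 fires, +1 burnt)
Step 2: cell (2,1)='T' (+3 fires, +2 burnt)
Step 3: cell (2,1)='T' (+4 fires, +3 burnt)
Step 4: cell (2,1)='T' (+4 fires, +4 burnt)
Step 5: cell (2,1)='T' (+5 fires, +4 burnt)
Step 6: cell (2,1)='F' (+5 fires, +5 burnt)
  -> target ignites at step 6
Step 7: cell (2,1)='.' (+4 fires, +5 burnt)
Step 8: cell (2,1)='.' (+2 fires, +4 burnt)
Step 9: cell (2,1)='.' (+1 fires, +2 burnt)
Step 10: cell (2,1)='.' (+0 fires, +1 burnt)
  fire out at step 10

6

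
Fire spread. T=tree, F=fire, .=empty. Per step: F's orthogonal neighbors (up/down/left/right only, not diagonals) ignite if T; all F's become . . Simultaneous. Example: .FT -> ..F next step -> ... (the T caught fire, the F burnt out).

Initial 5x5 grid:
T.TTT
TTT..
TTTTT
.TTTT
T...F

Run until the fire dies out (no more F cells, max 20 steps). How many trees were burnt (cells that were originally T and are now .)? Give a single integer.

Answer: 16

Derivation:
Step 1: +1 fires, +1 burnt (F count now 1)
Step 2: +2 fires, +1 burnt (F count now 2)
Step 3: +2 fires, +2 burnt (F count now 2)
Step 4: +2 fires, +2 burnt (F count now 2)
Step 5: +2 fires, +2 burnt (F count now 2)
Step 6: +3 fires, +2 burnt (F count now 3)
Step 7: +2 fires, +3 burnt (F count now 2)
Step 8: +2 fires, +2 burnt (F count now 2)
Step 9: +0 fires, +2 burnt (F count now 0)
Fire out after step 9
Initially T: 17, now '.': 24
Total burnt (originally-T cells now '.'): 16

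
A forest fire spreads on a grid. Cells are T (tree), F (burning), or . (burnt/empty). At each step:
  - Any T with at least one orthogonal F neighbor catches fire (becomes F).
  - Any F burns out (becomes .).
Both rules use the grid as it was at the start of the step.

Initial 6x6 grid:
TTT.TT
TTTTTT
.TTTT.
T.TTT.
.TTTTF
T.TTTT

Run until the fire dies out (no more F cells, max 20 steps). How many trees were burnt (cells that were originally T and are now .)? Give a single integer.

Step 1: +2 fires, +1 burnt (F count now 2)
Step 2: +3 fires, +2 burnt (F count now 3)
Step 3: +4 fires, +3 burnt (F count now 4)
Step 4: +5 fires, +4 burnt (F count now 5)
Step 5: +4 fires, +5 burnt (F count now 4)
Step 6: +3 fires, +4 burnt (F count now 3)
Step 7: +2 fires, +3 burnt (F count now 2)
Step 8: +2 fires, +2 burnt (F count now 2)
Step 9: +1 fires, +2 burnt (F count now 1)
Step 10: +0 fires, +1 burnt (F count now 0)
Fire out after step 10
Initially T: 28, now '.': 34
Total burnt (originally-T cells now '.'): 26

Answer: 26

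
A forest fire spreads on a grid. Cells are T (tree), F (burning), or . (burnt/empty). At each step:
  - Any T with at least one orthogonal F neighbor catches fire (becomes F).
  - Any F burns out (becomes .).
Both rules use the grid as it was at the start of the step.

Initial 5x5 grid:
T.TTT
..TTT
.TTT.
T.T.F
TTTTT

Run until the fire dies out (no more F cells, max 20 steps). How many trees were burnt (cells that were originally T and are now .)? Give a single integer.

Answer: 16

Derivation:
Step 1: +1 fires, +1 burnt (F count now 1)
Step 2: +1 fires, +1 burnt (F count now 1)
Step 3: +1 fires, +1 burnt (F count now 1)
Step 4: +2 fires, +1 burnt (F count now 2)
Step 5: +2 fires, +2 burnt (F count now 2)
Step 6: +4 fires, +2 burnt (F count now 4)
Step 7: +2 fires, +4 burnt (F count now 2)
Step 8: +2 fires, +2 burnt (F count now 2)
Step 9: +1 fires, +2 burnt (F count now 1)
Step 10: +0 fires, +1 burnt (F count now 0)
Fire out after step 10
Initially T: 17, now '.': 24
Total burnt (originally-T cells now '.'): 16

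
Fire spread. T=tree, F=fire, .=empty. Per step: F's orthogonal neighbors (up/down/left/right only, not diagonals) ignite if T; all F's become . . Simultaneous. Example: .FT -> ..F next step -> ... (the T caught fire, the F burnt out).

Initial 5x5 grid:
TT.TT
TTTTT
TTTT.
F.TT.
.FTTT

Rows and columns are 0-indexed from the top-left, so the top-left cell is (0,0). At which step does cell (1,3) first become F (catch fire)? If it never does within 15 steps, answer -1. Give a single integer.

Step 1: cell (1,3)='T' (+2 fires, +2 burnt)
Step 2: cell (1,3)='T' (+4 fires, +2 burnt)
Step 3: cell (1,3)='T' (+5 fires, +4 burnt)
Step 4: cell (1,3)='T' (+3 fires, +5 burnt)
Step 5: cell (1,3)='F' (+1 fires, +3 burnt)
  -> target ignites at step 5
Step 6: cell (1,3)='.' (+2 fires, +1 burnt)
Step 7: cell (1,3)='.' (+1 fires, +2 burnt)
Step 8: cell (1,3)='.' (+0 fires, +1 burnt)
  fire out at step 8

5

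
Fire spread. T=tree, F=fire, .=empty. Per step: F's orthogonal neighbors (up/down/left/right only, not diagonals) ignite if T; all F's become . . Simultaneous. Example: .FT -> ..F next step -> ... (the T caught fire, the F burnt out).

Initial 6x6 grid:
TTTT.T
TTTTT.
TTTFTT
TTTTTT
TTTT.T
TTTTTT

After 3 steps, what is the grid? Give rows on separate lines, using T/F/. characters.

Step 1: 4 trees catch fire, 1 burn out
  TTTT.T
  TTTFT.
  TTF.FT
  TTTFTT
  TTTT.T
  TTTTTT
Step 2: 8 trees catch fire, 4 burn out
  TTTF.T
  TTF.F.
  TF...F
  TTF.FT
  TTTF.T
  TTTTTT
Step 3: 7 trees catch fire, 8 burn out
  TTF..T
  TF....
  F.....
  TF...F
  TTF..T
  TTTFTT

TTF..T
TF....
F.....
TF...F
TTF..T
TTTFTT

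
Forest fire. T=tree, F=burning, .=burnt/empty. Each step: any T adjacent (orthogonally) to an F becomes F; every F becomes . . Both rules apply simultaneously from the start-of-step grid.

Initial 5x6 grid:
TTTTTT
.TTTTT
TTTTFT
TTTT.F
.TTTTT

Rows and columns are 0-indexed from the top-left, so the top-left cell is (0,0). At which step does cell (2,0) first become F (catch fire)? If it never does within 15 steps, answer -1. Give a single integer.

Step 1: cell (2,0)='T' (+4 fires, +2 burnt)
Step 2: cell (2,0)='T' (+6 fires, +4 burnt)
Step 3: cell (2,0)='T' (+6 fires, +6 burnt)
Step 4: cell (2,0)='F' (+5 fires, +6 burnt)
  -> target ignites at step 4
Step 5: cell (2,0)='.' (+3 fires, +5 burnt)
Step 6: cell (2,0)='.' (+1 fires, +3 burnt)
Step 7: cell (2,0)='.' (+0 fires, +1 burnt)
  fire out at step 7

4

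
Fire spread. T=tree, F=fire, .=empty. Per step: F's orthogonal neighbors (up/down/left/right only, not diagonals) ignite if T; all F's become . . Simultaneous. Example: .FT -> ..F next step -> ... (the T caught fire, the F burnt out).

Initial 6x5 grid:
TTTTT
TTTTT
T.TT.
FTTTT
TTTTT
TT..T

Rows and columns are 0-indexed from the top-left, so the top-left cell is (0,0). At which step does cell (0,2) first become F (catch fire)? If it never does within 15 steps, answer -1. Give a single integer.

Step 1: cell (0,2)='T' (+3 fires, +1 burnt)
Step 2: cell (0,2)='T' (+4 fires, +3 burnt)
Step 3: cell (0,2)='T' (+6 fires, +4 burnt)
Step 4: cell (0,2)='T' (+5 fires, +6 burnt)
Step 5: cell (0,2)='F' (+3 fires, +5 burnt)
  -> target ignites at step 5
Step 6: cell (0,2)='.' (+3 fires, +3 burnt)
Step 7: cell (0,2)='.' (+1 fires, +3 burnt)
Step 8: cell (0,2)='.' (+0 fires, +1 burnt)
  fire out at step 8

5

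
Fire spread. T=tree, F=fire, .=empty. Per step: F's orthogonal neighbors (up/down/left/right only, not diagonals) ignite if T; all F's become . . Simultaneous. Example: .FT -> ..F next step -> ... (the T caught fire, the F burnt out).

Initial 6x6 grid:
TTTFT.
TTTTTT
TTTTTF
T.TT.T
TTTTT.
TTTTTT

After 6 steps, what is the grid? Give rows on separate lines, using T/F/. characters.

Step 1: 6 trees catch fire, 2 burn out
  TTF.F.
  TTTFTF
  TTTTF.
  T.TT.F
  TTTTT.
  TTTTTT
Step 2: 4 trees catch fire, 6 burn out
  TF....
  TTF.F.
  TTTF..
  T.TT..
  TTTTT.
  TTTTTT
Step 3: 4 trees catch fire, 4 burn out
  F.....
  TF....
  TTF...
  T.TF..
  TTTTT.
  TTTTTT
Step 4: 4 trees catch fire, 4 burn out
  ......
  F.....
  TF....
  T.F...
  TTTFT.
  TTTTTT
Step 5: 4 trees catch fire, 4 burn out
  ......
  ......
  F.....
  T.....
  TTF.F.
  TTTFTT
Step 6: 4 trees catch fire, 4 burn out
  ......
  ......
  ......
  F.....
  TF....
  TTF.FT

......
......
......
F.....
TF....
TTF.FT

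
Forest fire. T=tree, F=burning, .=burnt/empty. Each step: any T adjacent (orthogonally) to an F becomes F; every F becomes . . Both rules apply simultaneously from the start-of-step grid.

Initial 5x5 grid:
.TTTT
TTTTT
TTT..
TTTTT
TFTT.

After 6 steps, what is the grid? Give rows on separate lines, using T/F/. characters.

Step 1: 3 trees catch fire, 1 burn out
  .TTTT
  TTTTT
  TTT..
  TFTTT
  F.FT.
Step 2: 4 trees catch fire, 3 burn out
  .TTTT
  TTTTT
  TFT..
  F.FTT
  ...F.
Step 3: 4 trees catch fire, 4 burn out
  .TTTT
  TFTTT
  F.F..
  ...FT
  .....
Step 4: 4 trees catch fire, 4 burn out
  .FTTT
  F.FTT
  .....
  ....F
  .....
Step 5: 2 trees catch fire, 4 burn out
  ..FTT
  ...FT
  .....
  .....
  .....
Step 6: 2 trees catch fire, 2 burn out
  ...FT
  ....F
  .....
  .....
  .....

...FT
....F
.....
.....
.....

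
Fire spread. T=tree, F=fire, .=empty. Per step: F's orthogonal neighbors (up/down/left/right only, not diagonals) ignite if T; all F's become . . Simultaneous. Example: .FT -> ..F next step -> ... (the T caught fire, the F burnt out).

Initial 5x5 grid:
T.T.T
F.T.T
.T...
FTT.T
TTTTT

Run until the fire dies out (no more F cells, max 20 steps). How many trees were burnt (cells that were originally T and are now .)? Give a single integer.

Answer: 10

Derivation:
Step 1: +3 fires, +2 burnt (F count now 3)
Step 2: +3 fires, +3 burnt (F count now 3)
Step 3: +1 fires, +3 burnt (F count now 1)
Step 4: +1 fires, +1 burnt (F count now 1)
Step 5: +1 fires, +1 burnt (F count now 1)
Step 6: +1 fires, +1 burnt (F count now 1)
Step 7: +0 fires, +1 burnt (F count now 0)
Fire out after step 7
Initially T: 14, now '.': 21
Total burnt (originally-T cells now '.'): 10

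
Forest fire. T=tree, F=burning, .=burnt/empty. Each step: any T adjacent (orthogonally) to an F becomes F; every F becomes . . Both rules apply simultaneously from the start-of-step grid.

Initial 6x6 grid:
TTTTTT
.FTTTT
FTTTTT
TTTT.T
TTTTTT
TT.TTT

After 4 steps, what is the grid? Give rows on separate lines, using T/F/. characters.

Step 1: 4 trees catch fire, 2 burn out
  TFTTTT
  ..FTTT
  .FTTTT
  FTTT.T
  TTTTTT
  TT.TTT
Step 2: 6 trees catch fire, 4 burn out
  F.FTTT
  ...FTT
  ..FTTT
  .FTT.T
  FTTTTT
  TT.TTT
Step 3: 6 trees catch fire, 6 burn out
  ...FTT
  ....FT
  ...FTT
  ..FT.T
  .FTTTT
  FT.TTT
Step 4: 6 trees catch fire, 6 burn out
  ....FT
  .....F
  ....FT
  ...F.T
  ..FTTT
  .F.TTT

....FT
.....F
....FT
...F.T
..FTTT
.F.TTT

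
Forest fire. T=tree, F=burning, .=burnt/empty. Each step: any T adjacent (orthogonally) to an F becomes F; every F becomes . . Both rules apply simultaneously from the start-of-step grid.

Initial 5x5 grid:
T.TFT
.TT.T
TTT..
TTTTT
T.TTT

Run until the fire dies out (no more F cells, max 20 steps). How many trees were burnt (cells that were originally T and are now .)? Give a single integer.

Answer: 17

Derivation:
Step 1: +2 fires, +1 burnt (F count now 2)
Step 2: +2 fires, +2 burnt (F count now 2)
Step 3: +2 fires, +2 burnt (F count now 2)
Step 4: +2 fires, +2 burnt (F count now 2)
Step 5: +4 fires, +2 burnt (F count now 4)
Step 6: +3 fires, +4 burnt (F count now 3)
Step 7: +2 fires, +3 burnt (F count now 2)
Step 8: +0 fires, +2 burnt (F count now 0)
Fire out after step 8
Initially T: 18, now '.': 24
Total burnt (originally-T cells now '.'): 17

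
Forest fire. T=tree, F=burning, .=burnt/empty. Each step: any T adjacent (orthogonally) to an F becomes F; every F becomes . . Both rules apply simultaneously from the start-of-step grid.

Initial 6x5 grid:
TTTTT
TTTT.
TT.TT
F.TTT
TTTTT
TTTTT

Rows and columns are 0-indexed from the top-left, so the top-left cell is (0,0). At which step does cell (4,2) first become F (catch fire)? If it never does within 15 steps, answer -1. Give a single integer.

Step 1: cell (4,2)='T' (+2 fires, +1 burnt)
Step 2: cell (4,2)='T' (+4 fires, +2 burnt)
Step 3: cell (4,2)='F' (+4 fires, +4 burnt)
  -> target ignites at step 3
Step 4: cell (4,2)='.' (+5 fires, +4 burnt)
Step 5: cell (4,2)='.' (+5 fires, +5 burnt)
Step 6: cell (4,2)='.' (+4 fires, +5 burnt)
Step 7: cell (4,2)='.' (+2 fires, +4 burnt)
Step 8: cell (4,2)='.' (+0 fires, +2 burnt)
  fire out at step 8

3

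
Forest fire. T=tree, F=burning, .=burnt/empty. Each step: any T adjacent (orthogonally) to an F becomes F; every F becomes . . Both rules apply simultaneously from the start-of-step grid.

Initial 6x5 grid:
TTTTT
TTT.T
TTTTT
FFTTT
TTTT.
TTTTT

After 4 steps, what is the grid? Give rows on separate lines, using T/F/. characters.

Step 1: 5 trees catch fire, 2 burn out
  TTTTT
  TTT.T
  FFTTT
  ..FTT
  FFTT.
  TTTTT
Step 2: 7 trees catch fire, 5 burn out
  TTTTT
  FFT.T
  ..FTT
  ...FT
  ..FT.
  FFTTT
Step 3: 7 trees catch fire, 7 burn out
  FFTTT
  ..F.T
  ...FT
  ....F
  ...F.
  ..FTT
Step 4: 3 trees catch fire, 7 burn out
  ..FTT
  ....T
  ....F
  .....
  .....
  ...FT

..FTT
....T
....F
.....
.....
...FT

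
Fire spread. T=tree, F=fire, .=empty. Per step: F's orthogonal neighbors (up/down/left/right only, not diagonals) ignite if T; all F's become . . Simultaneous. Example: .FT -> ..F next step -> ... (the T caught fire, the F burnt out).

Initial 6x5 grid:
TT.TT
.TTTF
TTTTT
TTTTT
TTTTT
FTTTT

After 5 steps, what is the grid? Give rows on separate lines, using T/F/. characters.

Step 1: 5 trees catch fire, 2 burn out
  TT.TF
  .TTF.
  TTTTF
  TTTTT
  FTTTT
  .FTTT
Step 2: 7 trees catch fire, 5 burn out
  TT.F.
  .TF..
  TTTF.
  FTTTF
  .FTTT
  ..FTT
Step 3: 8 trees catch fire, 7 burn out
  TT...
  .F...
  FTF..
  .FTF.
  ..FTF
  ...FT
Step 4: 5 trees catch fire, 8 burn out
  TF...
  .....
  .F...
  ..F..
  ...F.
  ....F
Step 5: 1 trees catch fire, 5 burn out
  F....
  .....
  .....
  .....
  .....
  .....

F....
.....
.....
.....
.....
.....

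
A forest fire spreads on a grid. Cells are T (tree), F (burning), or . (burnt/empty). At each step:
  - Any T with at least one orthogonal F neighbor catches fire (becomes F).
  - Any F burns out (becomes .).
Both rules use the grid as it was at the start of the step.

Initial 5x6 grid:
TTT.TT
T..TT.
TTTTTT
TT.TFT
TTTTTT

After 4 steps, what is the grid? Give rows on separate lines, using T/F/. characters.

Step 1: 4 trees catch fire, 1 burn out
  TTT.TT
  T..TT.
  TTTTFT
  TT.F.F
  TTTTFT
Step 2: 5 trees catch fire, 4 burn out
  TTT.TT
  T..TF.
  TTTF.F
  TT....
  TTTF.F
Step 3: 4 trees catch fire, 5 burn out
  TTT.FT
  T..F..
  TTF...
  TT....
  TTF...
Step 4: 3 trees catch fire, 4 burn out
  TTT..F
  T.....
  TF....
  TT....
  TF....

TTT..F
T.....
TF....
TT....
TF....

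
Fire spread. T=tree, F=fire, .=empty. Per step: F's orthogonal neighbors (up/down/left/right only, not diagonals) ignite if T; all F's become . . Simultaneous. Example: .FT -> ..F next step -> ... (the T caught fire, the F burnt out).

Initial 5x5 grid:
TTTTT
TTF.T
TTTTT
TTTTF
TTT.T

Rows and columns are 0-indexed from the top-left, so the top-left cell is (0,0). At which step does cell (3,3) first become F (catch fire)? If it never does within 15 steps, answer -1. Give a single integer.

Step 1: cell (3,3)='F' (+6 fires, +2 burnt)
  -> target ignites at step 1
Step 2: cell (3,3)='.' (+7 fires, +6 burnt)
Step 3: cell (3,3)='.' (+5 fires, +7 burnt)
Step 4: cell (3,3)='.' (+2 fires, +5 burnt)
Step 5: cell (3,3)='.' (+1 fires, +2 burnt)
Step 6: cell (3,3)='.' (+0 fires, +1 burnt)
  fire out at step 6

1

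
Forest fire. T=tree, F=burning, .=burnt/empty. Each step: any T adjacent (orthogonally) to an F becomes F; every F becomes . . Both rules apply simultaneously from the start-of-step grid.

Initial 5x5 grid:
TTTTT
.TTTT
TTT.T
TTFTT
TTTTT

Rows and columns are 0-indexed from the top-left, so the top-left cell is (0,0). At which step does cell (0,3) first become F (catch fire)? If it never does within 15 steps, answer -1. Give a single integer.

Step 1: cell (0,3)='T' (+4 fires, +1 burnt)
Step 2: cell (0,3)='T' (+6 fires, +4 burnt)
Step 3: cell (0,3)='T' (+7 fires, +6 burnt)
Step 4: cell (0,3)='F' (+3 fires, +7 burnt)
  -> target ignites at step 4
Step 5: cell (0,3)='.' (+2 fires, +3 burnt)
Step 6: cell (0,3)='.' (+0 fires, +2 burnt)
  fire out at step 6

4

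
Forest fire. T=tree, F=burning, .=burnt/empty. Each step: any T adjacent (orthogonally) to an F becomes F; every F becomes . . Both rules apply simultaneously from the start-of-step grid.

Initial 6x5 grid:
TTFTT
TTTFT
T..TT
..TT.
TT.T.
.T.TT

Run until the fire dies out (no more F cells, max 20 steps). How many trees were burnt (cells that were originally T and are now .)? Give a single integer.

Step 1: +5 fires, +2 burnt (F count now 5)
Step 2: +5 fires, +5 burnt (F count now 5)
Step 3: +3 fires, +5 burnt (F count now 3)
Step 4: +2 fires, +3 burnt (F count now 2)
Step 5: +1 fires, +2 burnt (F count now 1)
Step 6: +0 fires, +1 burnt (F count now 0)
Fire out after step 6
Initially T: 19, now '.': 27
Total burnt (originally-T cells now '.'): 16

Answer: 16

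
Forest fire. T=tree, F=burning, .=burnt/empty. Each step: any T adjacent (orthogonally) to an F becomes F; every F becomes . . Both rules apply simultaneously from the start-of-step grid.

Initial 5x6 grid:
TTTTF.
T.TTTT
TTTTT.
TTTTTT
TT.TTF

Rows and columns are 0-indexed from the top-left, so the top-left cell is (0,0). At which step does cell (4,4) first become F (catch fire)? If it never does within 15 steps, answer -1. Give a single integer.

Step 1: cell (4,4)='F' (+4 fires, +2 burnt)
  -> target ignites at step 1
Step 2: cell (4,4)='.' (+6 fires, +4 burnt)
Step 3: cell (4,4)='.' (+4 fires, +6 burnt)
Step 4: cell (4,4)='.' (+3 fires, +4 burnt)
Step 5: cell (4,4)='.' (+3 fires, +3 burnt)
Step 6: cell (4,4)='.' (+3 fires, +3 burnt)
Step 7: cell (4,4)='.' (+1 fires, +3 burnt)
Step 8: cell (4,4)='.' (+0 fires, +1 burnt)
  fire out at step 8

1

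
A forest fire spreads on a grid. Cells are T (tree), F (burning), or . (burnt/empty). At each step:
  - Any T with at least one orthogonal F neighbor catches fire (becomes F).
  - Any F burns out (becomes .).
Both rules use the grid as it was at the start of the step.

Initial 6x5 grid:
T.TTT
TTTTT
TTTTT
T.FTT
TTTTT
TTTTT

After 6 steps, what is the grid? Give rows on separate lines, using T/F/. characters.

Step 1: 3 trees catch fire, 1 burn out
  T.TTT
  TTTTT
  TTFTT
  T..FT
  TTFTT
  TTTTT
Step 2: 7 trees catch fire, 3 burn out
  T.TTT
  TTFTT
  TF.FT
  T...F
  TF.FT
  TTFTT
Step 3: 9 trees catch fire, 7 burn out
  T.FTT
  TF.FT
  F...F
  T....
  F...F
  TF.FT
Step 4: 6 trees catch fire, 9 burn out
  T..FT
  F...F
  .....
  F....
  .....
  F...F
Step 5: 2 trees catch fire, 6 burn out
  F...F
  .....
  .....
  .....
  .....
  .....
Step 6: 0 trees catch fire, 2 burn out
  .....
  .....
  .....
  .....
  .....
  .....

.....
.....
.....
.....
.....
.....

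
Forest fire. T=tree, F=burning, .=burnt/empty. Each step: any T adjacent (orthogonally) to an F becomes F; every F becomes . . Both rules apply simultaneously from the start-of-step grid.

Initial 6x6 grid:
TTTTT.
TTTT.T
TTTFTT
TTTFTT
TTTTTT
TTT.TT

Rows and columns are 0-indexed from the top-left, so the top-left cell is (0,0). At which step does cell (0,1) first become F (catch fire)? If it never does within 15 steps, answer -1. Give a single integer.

Step 1: cell (0,1)='T' (+6 fires, +2 burnt)
Step 2: cell (0,1)='T' (+8 fires, +6 burnt)
Step 3: cell (0,1)='T' (+10 fires, +8 burnt)
Step 4: cell (0,1)='F' (+5 fires, +10 burnt)
  -> target ignites at step 4
Step 5: cell (0,1)='.' (+2 fires, +5 burnt)
Step 6: cell (0,1)='.' (+0 fires, +2 burnt)
  fire out at step 6

4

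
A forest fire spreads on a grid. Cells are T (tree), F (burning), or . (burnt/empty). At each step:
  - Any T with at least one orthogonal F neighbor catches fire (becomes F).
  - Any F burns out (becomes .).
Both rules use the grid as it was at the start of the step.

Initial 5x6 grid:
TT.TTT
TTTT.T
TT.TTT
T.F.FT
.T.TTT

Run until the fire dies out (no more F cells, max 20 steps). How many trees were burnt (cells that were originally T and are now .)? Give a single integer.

Step 1: +3 fires, +2 burnt (F count now 3)
Step 2: +4 fires, +3 burnt (F count now 4)
Step 3: +2 fires, +4 burnt (F count now 2)
Step 4: +3 fires, +2 burnt (F count now 3)
Step 5: +2 fires, +3 burnt (F count now 2)
Step 6: +3 fires, +2 burnt (F count now 3)
Step 7: +2 fires, +3 burnt (F count now 2)
Step 8: +1 fires, +2 burnt (F count now 1)
Step 9: +0 fires, +1 burnt (F count now 0)
Fire out after step 9
Initially T: 21, now '.': 29
Total burnt (originally-T cells now '.'): 20

Answer: 20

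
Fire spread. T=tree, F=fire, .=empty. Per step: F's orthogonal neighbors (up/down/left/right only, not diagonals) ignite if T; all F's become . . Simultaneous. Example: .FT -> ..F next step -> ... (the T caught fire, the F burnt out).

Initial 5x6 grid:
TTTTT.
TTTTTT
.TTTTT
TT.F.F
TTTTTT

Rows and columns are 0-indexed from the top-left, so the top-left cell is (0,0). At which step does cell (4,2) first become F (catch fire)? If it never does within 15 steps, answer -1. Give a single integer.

Step 1: cell (4,2)='T' (+4 fires, +2 burnt)
Step 2: cell (4,2)='F' (+6 fires, +4 burnt)
  -> target ignites at step 2
Step 3: cell (4,2)='.' (+5 fires, +6 burnt)
Step 4: cell (4,2)='.' (+5 fires, +5 burnt)
Step 5: cell (4,2)='.' (+3 fires, +5 burnt)
Step 6: cell (4,2)='.' (+1 fires, +3 burnt)
Step 7: cell (4,2)='.' (+0 fires, +1 burnt)
  fire out at step 7

2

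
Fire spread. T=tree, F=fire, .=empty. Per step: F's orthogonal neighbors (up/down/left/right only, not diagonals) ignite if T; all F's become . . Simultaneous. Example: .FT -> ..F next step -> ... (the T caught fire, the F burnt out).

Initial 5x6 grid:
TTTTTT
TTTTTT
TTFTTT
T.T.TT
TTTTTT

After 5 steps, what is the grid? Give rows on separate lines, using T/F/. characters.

Step 1: 4 trees catch fire, 1 burn out
  TTTTTT
  TTFTTT
  TF.FTT
  T.F.TT
  TTTTTT
Step 2: 6 trees catch fire, 4 burn out
  TTFTTT
  TF.FTT
  F...FT
  T...TT
  TTFTTT
Step 3: 9 trees catch fire, 6 burn out
  TF.FTT
  F...FT
  .....F
  F...FT
  TF.FTT
Step 4: 6 trees catch fire, 9 burn out
  F...FT
  .....F
  ......
  .....F
  F...FT
Step 5: 2 trees catch fire, 6 burn out
  .....F
  ......
  ......
  ......
  .....F

.....F
......
......
......
.....F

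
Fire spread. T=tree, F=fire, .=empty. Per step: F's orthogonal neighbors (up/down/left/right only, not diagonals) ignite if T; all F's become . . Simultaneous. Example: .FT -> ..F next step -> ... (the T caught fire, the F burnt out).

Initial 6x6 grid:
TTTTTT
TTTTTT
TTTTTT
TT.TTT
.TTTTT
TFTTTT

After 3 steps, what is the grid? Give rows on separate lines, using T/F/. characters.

Step 1: 3 trees catch fire, 1 burn out
  TTTTTT
  TTTTTT
  TTTTTT
  TT.TTT
  .FTTTT
  F.FTTT
Step 2: 3 trees catch fire, 3 burn out
  TTTTTT
  TTTTTT
  TTTTTT
  TF.TTT
  ..FTTT
  ...FTT
Step 3: 4 trees catch fire, 3 burn out
  TTTTTT
  TTTTTT
  TFTTTT
  F..TTT
  ...FTT
  ....FT

TTTTTT
TTTTTT
TFTTTT
F..TTT
...FTT
....FT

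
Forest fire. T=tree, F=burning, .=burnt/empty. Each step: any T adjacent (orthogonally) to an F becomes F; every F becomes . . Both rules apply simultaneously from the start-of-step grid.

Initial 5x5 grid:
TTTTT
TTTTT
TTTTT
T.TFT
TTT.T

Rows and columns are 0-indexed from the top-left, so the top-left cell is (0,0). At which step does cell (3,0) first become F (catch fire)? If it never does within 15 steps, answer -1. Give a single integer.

Step 1: cell (3,0)='T' (+3 fires, +1 burnt)
Step 2: cell (3,0)='T' (+5 fires, +3 burnt)
Step 3: cell (3,0)='T' (+5 fires, +5 burnt)
Step 4: cell (3,0)='T' (+5 fires, +5 burnt)
Step 5: cell (3,0)='F' (+3 fires, +5 burnt)
  -> target ignites at step 5
Step 6: cell (3,0)='.' (+1 fires, +3 burnt)
Step 7: cell (3,0)='.' (+0 fires, +1 burnt)
  fire out at step 7

5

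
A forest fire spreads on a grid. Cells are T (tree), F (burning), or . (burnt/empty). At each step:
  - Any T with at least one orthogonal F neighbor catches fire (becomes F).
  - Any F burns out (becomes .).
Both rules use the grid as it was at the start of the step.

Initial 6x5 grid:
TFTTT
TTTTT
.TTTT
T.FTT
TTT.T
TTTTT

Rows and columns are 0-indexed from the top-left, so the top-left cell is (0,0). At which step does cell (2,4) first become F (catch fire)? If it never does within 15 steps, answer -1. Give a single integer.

Step 1: cell (2,4)='T' (+6 fires, +2 burnt)
Step 2: cell (2,4)='T' (+8 fires, +6 burnt)
Step 3: cell (2,4)='F' (+7 fires, +8 burnt)
  -> target ignites at step 3
Step 4: cell (2,4)='.' (+4 fires, +7 burnt)
Step 5: cell (2,4)='.' (+0 fires, +4 burnt)
  fire out at step 5

3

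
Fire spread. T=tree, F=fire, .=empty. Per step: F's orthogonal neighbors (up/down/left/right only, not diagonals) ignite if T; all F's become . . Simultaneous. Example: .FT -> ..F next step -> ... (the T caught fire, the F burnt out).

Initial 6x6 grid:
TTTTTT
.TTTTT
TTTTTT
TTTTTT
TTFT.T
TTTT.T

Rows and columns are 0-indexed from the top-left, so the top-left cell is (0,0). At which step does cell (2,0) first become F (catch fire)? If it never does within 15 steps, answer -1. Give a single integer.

Step 1: cell (2,0)='T' (+4 fires, +1 burnt)
Step 2: cell (2,0)='T' (+6 fires, +4 burnt)
Step 3: cell (2,0)='T' (+6 fires, +6 burnt)
Step 4: cell (2,0)='F' (+6 fires, +6 burnt)
  -> target ignites at step 4
Step 5: cell (2,0)='.' (+5 fires, +6 burnt)
Step 6: cell (2,0)='.' (+4 fires, +5 burnt)
Step 7: cell (2,0)='.' (+1 fires, +4 burnt)
Step 8: cell (2,0)='.' (+0 fires, +1 burnt)
  fire out at step 8

4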